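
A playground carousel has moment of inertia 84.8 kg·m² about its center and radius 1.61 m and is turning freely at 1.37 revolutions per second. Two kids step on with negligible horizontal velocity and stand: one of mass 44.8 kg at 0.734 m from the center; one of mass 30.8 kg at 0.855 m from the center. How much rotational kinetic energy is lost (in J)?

energy lost ≈ 1110 J

No external torque acts about the center; L_before = L_after.
Added inertia Σmr² = (44.8)(0.734)² + (30.8)(0.855)² = 46.65 kg·m²; I_f = 84.80 + 46.65 = 131.5 kg·m².
ω_f = I_p ω_i / I_f = (84.80)(1.37) / 131.5 = 0.8838 rev/s.
KE_i = ½(84.80)(8.608 rad/s)² = 3142 J; KE_f = ½(131.5)(5.553)² = 2027 J.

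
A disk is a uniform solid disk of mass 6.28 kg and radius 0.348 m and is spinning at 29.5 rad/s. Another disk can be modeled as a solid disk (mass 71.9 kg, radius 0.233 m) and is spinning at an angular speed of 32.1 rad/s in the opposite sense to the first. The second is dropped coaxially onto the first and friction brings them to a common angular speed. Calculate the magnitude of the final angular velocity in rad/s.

No external torque acts about the common axis, so total angular momentum is conserved.
Moments of inertia: I_A = ½(6.28)(0.348)² = 0.3803 kg·m²; I_B = ½(71.9)(0.233)² = 1.952 kg·m².
Taking A's sense as positive: L = (0.3803)(29.5) − (1.952)(32.1) = -51.43 kg·m²·rad/s.
Combined I = 0.3803 + 1.952 = 2.332 kg·m².
ω_f = L / I = -51.43 / 2.332 = -22.06 rad/s.

|ω_f| ≈ 22.1 rad/s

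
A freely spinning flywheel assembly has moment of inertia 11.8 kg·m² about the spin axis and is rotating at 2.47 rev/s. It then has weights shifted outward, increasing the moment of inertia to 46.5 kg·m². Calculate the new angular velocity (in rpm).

ω₂ ≈ 37.6 rpm

With no external torque about the axis, L is conserved: I₁ω₁ = I₂ω₂.
ω₂ = I₁ω₁ / I₂ = (11.80)(2.47 rev/s) / (46.50) = 0.6268 rev/s = 37.61 rpm.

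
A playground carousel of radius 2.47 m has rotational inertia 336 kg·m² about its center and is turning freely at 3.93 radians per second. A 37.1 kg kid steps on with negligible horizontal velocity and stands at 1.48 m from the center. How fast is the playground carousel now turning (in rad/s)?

No external torque acts about the center; L_before = L_after.
Added inertia Σmr² = (37.1)(1.48)² = 81.26 kg·m²; I_f = 336.0 + 81.26 = 417.3 kg·m².
ω_f = I_p ω_i / I_f = (336.0)(3.93) / 417.3 = 3.165 rad/s.

ω_f ≈ 3.16 rad/s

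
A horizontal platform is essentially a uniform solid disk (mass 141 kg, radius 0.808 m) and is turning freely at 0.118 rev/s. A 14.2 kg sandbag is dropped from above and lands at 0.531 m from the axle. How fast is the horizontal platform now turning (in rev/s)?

No external torque acts about the axle; L_before = L_after.
I_p = ½(141)(0.808)² = 46.03 kg·m².
Added inertia Σmr² = (14.2)(0.531)² = 4.004 kg·m²; I_f = 46.03 + 4.004 = 50.03 kg·m².
ω_f = I_p ω_i / I_f = (46.03)(0.118) / 50.03 = 0.1086 rev/s.

ω_f ≈ 0.109 rev/s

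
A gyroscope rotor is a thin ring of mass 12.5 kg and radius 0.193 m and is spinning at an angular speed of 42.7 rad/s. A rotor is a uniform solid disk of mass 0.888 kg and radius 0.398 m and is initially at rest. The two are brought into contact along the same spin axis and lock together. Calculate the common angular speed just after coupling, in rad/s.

No external torque acts about the common axis, so total angular momentum is conserved.
Moments of inertia: I_A = (12.5)(0.193)² = 0.4656 kg·m²; I_B = ½(0.888)(0.398)² = 0.07033 kg·m².
Taking A's sense as positive: L = (0.4656)(42.7) = 19.88 kg·m²·rad/s.
Combined I = 0.4656 + 0.07033 = 0.5359 kg·m².
ω_f = L / I = 19.88 / 0.5359 = 37.10 rad/s.

|ω_f| ≈ 37.1 rad/s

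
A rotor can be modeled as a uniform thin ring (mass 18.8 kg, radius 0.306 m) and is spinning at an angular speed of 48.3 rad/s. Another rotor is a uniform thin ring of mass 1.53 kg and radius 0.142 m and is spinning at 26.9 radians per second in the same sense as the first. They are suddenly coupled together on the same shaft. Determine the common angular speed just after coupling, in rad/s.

The coupling torques are internal; angular momentum about the shared axis is conserved.
Moments of inertia: I_A = (18.8)(0.306)² = 1.760 kg·m²; I_B = (1.53)(0.142)² = 0.03085 kg·m².
Taking A's sense as positive: L = (1.760)(48.3) + (0.03085)(26.9) = 85.86 kg·m²·rad/s.
Combined I = 1.760 + 0.03085 = 1.791 kg·m².
ω_f = L / I = 85.86 / 1.791 = 47.93 rad/s.

|ω_f| ≈ 47.9 rad/s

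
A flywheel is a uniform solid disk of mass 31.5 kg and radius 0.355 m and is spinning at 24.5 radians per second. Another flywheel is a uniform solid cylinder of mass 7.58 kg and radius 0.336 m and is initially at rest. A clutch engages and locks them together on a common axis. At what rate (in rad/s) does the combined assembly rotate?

|ω_f| ≈ 20.2 rad/s

The coupling torques are internal; angular momentum about the shared axis is conserved.
Moments of inertia: I_A = ½(31.5)(0.355)² = 1.985 kg·m²; I_B = ½(7.58)(0.336)² = 0.4279 kg·m².
Taking A's sense as positive: L = (1.985)(24.5) = 48.63 kg·m²·rad/s.
Combined I = 1.985 + 0.4279 = 2.413 kg·m².
ω_f = L / I = 48.63 / 2.413 = 20.16 rad/s.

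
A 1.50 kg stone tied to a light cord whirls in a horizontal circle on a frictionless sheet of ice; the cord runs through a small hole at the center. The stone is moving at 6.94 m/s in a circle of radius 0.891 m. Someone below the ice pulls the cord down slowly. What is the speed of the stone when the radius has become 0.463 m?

The only horizontal force on the mass is along the cord (radial), so it exerts no torque about the hole and angular momentum m v r is conserved.
v₂ = v₁ r₁ / r₂ = (6.94)(0.891) / (0.463) = 13.36 m/s.

v₂ ≈ 13.4 m/s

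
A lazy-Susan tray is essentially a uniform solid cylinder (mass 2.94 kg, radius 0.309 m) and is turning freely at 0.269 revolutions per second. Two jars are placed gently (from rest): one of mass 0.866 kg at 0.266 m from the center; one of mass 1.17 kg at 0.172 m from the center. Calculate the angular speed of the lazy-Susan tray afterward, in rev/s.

The added mass arrives with no angular momentum about the center, and any external torque about the center is negligible, so the system's angular momentum is conserved.
I_p = ½(2.94)(0.309)² = 0.1404 kg·m².
Added inertia Σmr² = (0.866)(0.266)² + (1.17)(0.172)² = 0.09589 kg·m²; I_f = 0.1404 + 0.09589 = 0.2362 kg·m².
ω_f = I_p ω_i / I_f = (0.1404)(0.269) / 0.2362 = 0.1598 rev/s.

ω_f ≈ 0.160 rev/s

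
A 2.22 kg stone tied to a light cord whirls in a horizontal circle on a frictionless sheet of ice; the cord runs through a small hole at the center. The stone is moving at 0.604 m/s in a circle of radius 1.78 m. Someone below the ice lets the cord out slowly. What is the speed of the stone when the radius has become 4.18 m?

Central (radial) force ⇒ zero torque about the center ⇒ m v r is constant.
v₂ = v₁ r₁ / r₂ = (0.604)(1.78) / (4.18) = 0.2572 m/s.

v₂ ≈ 0.257 m/s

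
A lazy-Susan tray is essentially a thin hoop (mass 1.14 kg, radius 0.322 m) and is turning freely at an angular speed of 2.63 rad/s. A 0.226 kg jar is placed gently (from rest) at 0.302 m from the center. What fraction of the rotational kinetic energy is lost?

fraction ≈ 0.148

No external torque acts about the center; L_before = L_after.
I_p = (1.14)(0.322)² = 0.1182 kg·m².
Added inertia Σmr² = (0.226)(0.302)² = 0.02061 kg·m²; I_f = 0.1182 + 0.02061 = 0.1388 kg·m².
ω_f = I_p ω_i / I_f = (0.1182)(2.63) / 0.1388 = 2.239 rad/s.
KE_i = ½(0.1182)(2.630 rad/s)² = 0.4088 J; KE_f = ½(0.1388)(2.239)² = 0.3481 J.
Fraction lost = 0.1485.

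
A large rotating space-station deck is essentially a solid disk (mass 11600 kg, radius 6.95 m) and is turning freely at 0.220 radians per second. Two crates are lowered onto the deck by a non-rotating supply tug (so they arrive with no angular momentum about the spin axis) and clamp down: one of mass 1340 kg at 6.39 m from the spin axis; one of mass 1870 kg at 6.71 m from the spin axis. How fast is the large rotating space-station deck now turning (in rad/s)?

No external torque acts about the spin axis; L_before = L_after.
I_p = ½(11600)(6.95)² = 2.802e+05 kg·m².
Added inertia Σmr² = (1340)(6.39)² + (1870)(6.71)² = 1.389e+05 kg·m²; I_f = 2.802e+05 + 1.389e+05 = 4.191e+05 kg·m².
ω_f = I_p ω_i / I_f = (2.802e+05)(0.220) / 4.191e+05 = 0.1471 rad/s.

ω_f ≈ 0.147 rad/s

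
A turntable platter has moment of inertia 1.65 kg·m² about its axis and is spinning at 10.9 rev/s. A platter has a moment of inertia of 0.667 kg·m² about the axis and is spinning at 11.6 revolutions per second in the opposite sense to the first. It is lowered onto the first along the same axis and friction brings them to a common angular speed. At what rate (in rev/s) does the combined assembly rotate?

|ω_f| ≈ 4.42 rev/s

No external torque acts about the common axis, so total angular momentum is conserved.
Taking A's sense as positive: L = (1.650)(10.9) − (0.6670)(11.6) = 10.25 kg·m²·rev/s.
Combined I = 1.650 + 0.6670 = 2.317 kg·m².
ω_f = L / I = 10.25 / 2.317 = 4.423 rev/s.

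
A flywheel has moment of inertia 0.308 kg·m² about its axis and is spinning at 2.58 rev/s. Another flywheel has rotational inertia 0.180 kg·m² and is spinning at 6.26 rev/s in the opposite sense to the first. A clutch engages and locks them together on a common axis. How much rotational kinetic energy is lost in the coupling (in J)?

The coupling torques are internal; angular momentum about the shared axis is conserved.
Taking A's sense as positive: L = (0.3080)(2.58) − (0.1800)(6.26) = -0.3322 kg·m²·rev/s.
Combined I = 0.3080 + 0.1800 = 0.4880 kg·m².
ω_f = L / I = -0.3322 / 0.4880 = -0.6807 rev/s.
KE_i = ½ΣIω² = 179.7 J; KE_f = ½(0.4880)(4.277)² = 4.463 J.

ΔKE lost ≈ 175 J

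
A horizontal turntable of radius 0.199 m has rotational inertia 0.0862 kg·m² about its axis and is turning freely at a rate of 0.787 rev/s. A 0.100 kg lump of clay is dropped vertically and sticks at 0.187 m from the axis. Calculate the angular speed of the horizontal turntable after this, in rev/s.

The added mass arrives with no angular momentum about the axis, and any external torque about the axis is negligible, so the system's angular momentum is conserved.
Added inertia Σmr² = (0.100)(0.187)² = 0.003497 kg·m²; I_f = 0.08620 + 0.003497 = 0.08970 kg·m².
ω_f = I_p ω_i / I_f = (0.08620)(0.787) / 0.08970 = 0.7563 rev/s.

ω_f ≈ 0.756 rev/s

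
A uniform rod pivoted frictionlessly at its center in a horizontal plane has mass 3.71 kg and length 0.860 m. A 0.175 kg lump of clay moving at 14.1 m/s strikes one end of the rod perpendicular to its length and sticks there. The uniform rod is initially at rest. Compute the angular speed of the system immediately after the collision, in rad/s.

|ω_f| ≈ 4.06 rad/s

About the pivot the impulsive forces during the collision are internal, so angular momentum about that axis is conserved.
I_p = (1/12)(3.71)(0.860)² = 0.2287 kg·m². Taking the sense of the lump of clay's angular momentum as positive, L_{lump} = m v R = (0.175)(14.1)(0.860/2) = 1.061 kg·m²/s.
L_i = 0 + 1.061 = 1.061 kg·m²/s.
After sticking, I_f = I_p + m R² = 0.2287 + (0.175)(0.860/2)² = 0.2610 kg·m².
ω_f = L_i / I_f = 1.061 / 0.2610 = 4.065 rad/s.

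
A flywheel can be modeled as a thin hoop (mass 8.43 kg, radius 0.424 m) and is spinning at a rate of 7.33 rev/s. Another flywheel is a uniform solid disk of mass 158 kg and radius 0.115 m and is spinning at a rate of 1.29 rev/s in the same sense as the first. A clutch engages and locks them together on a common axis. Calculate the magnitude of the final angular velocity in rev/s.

|ω_f| ≈ 4.87 rev/s

No external torque acts about the common axis, so total angular momentum is conserved.
Moments of inertia: I_A = (8.43)(0.424)² = 1.516 kg·m²; I_B = ½(158)(0.115)² = 1.045 kg·m².
Taking A's sense as positive: L = (1.516)(7.33) + (1.045)(1.29) = 12.46 kg·m²·rev/s.
Combined I = 1.516 + 1.045 = 2.560 kg·m².
ω_f = L / I = 12.46 / 2.560 = 4.865 rev/s.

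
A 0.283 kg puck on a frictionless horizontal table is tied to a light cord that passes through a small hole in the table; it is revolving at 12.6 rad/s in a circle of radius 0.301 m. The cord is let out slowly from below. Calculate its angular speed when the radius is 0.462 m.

No torque about the axis ⇒ m r₁² ω₁ = m r₂² ω₂.
ω₂ = ω₁ (r₁/r₂)² = (12.6)(0.301/0.462)² = 5.348 rad/s.

ω₂ ≈ 5.35 rad/s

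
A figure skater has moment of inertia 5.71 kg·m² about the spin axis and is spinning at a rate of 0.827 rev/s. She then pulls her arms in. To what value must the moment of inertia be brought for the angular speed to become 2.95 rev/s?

I₂ ≈ 1.60 kg·m²

Angular momentum about the spin axis is conserved since the torque about it is zero.
I₂ = I₁ω₁ / ω₂ = (5.71)(0.827) / (2.95) = 1.601 kg·m².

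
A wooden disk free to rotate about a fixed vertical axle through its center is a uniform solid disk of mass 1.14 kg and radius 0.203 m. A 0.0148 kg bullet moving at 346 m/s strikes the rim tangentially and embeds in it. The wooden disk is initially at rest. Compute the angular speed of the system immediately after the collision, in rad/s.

|ω_f| ≈ 43.1 rad/s

About the axle the impulsive forces during the collision are internal, so angular momentum about that axis is conserved.
I_p = ½(1.14)(0.203)² = 0.02349 kg·m². Taking the sense of the bullet's angular momentum as positive, L_{bullet} = m v R = (0.0148)(346)(0.203) = 1.040 kg·m²/s.
L_i = 0 + 1.040 = 1.040 kg·m²/s.
After sticking, I_f = I_p + m R² = 0.02349 + (0.0148)(0.203)² = 0.02410 kg·m².
ω_f = L_i / I_f = 1.040 / 0.02410 = 43.14 rad/s.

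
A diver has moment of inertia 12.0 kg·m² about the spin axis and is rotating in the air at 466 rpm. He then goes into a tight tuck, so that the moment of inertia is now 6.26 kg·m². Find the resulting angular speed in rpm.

With no external torque about the axis, L is conserved: I₁ω₁ = I₂ω₂.
ω₂ = I₁ω₁ / I₂ = (12.00)(466 rpm) / (6.260) = 893.3 rpm.

ω₂ ≈ 893 rpm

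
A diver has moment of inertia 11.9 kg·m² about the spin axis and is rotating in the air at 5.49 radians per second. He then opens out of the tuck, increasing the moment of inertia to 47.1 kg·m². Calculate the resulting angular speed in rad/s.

ω₂ ≈ 1.39 rad/s

Angular momentum about the spin axis is conserved since the torque about it is zero.
ω₂ = I₁ω₁ / I₂ = (11.90)(5.49 rad/s) / (47.10) = 1.387 rad/s.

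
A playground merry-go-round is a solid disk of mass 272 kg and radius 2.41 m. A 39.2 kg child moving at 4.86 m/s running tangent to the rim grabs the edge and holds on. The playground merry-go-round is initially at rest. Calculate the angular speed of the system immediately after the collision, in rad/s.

|ω_f| ≈ 0.451 rad/s

The axle reaction passes through the axle and exerts no torque about it; angular momentum about the axle is conserved through the impact.
I_p = ½(272)(2.41)² = 789.9 kg·m². Taking the sense of the child's angular momentum as positive, L_{child} = m v R = (39.2)(4.86)(2.41) = 459.1 kg·m²/s.
L_i = 0 + 459.1 = 459.1 kg·m²/s.
After sticking, I_f = I_p + m R² = 789.9 + (39.2)(2.41)² = 1018 kg·m².
ω_f = L_i / I_f = 459.1 / 1018 = 0.4512 rad/s.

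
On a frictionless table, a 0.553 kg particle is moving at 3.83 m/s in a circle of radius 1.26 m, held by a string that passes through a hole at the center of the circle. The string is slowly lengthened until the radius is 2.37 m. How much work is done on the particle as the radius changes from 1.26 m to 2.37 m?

W ≈ -2.91 J

Central (radial) force ⇒ zero torque about the center ⇒ m v r is constant.
v₂ = v₁ r₁ / r₂ = (3.83)(1.26) / (2.37) = 2.036 m/s.
W = ΔKE = ½m(v₂² − v₁²) = -2.910 J.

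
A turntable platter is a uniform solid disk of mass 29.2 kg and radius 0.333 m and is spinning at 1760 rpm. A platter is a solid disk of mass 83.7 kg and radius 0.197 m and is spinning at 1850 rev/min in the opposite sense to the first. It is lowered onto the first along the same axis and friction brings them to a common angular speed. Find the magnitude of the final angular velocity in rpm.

No external torque acts about the common axis, so total angular momentum is conserved.
Moments of inertia: I_A = ½(29.2)(0.333)² = 1.619 kg·m²; I_B = ½(83.7)(0.197)² = 1.624 kg·m².
Taking A's sense as positive: L = (1.619)(1760) − (1.624)(1850) = -155.3 kg·m²·rpm.
Combined I = 1.619 + 1.624 = 3.243 kg·m².
ω_f = L / I = -155.3 / 3.243 = -47.88 rpm.

|ω_f| ≈ 47.9 rpm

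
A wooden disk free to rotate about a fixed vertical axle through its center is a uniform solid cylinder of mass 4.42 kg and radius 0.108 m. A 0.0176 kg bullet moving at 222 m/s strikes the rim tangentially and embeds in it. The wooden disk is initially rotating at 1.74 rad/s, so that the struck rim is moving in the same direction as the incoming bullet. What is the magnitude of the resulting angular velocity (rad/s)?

About the axle the impulsive forces during the collision are internal, so angular momentum about that axis is conserved.
I_p = ½(4.42)(0.108)² = 0.02578 kg·m². Taking the sense of the bullet's angular momentum as positive, L_{bullet} = m v R = (0.0176)(222)(0.108) = 0.4220 kg·m²/s.
L_i = +I_p ω_p + m v R = +(0.02578)(1.74) + 0.4220 = 0.4668 kg·m²/s.
After sticking, I_f = I_p + m R² = 0.02578 + (0.0176)(0.108)² = 0.02598 kg·m².
ω_f = L_i / I_f = 0.4668 / 0.02598 = 17.97 rad/s.

|ω_f| ≈ 18.0 rad/s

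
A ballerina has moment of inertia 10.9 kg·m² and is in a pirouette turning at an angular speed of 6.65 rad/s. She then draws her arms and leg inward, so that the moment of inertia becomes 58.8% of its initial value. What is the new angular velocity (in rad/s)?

ω₂ ≈ 11.3 rad/s

With no external torque about the axis, L is conserved: I₁ω₁ = I₂ω₂.
I₂ = 0.588 × 10.9 = 6.409 kg·m².
ω₂ = I₁ω₁ / I₂ = (10.90)(6.65 rad/s) / (6.409) = 11.31 rad/s.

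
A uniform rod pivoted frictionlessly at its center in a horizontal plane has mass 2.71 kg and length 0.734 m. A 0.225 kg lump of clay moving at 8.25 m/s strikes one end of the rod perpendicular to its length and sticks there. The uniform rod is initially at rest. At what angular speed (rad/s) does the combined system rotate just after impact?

The axle reaction passes through the pivot and exerts no torque about it; angular momentum about the pivot is conserved through the impact.
I_p = (1/12)(2.71)(0.734)² = 0.1217 kg·m². Taking the sense of the lump of clay's angular momentum as positive, L_{lump} = m v R = (0.225)(8.25)(0.734/2) = 0.6812 kg·m²/s.
L_i = 0 + 0.6812 = 0.6812 kg·m²/s.
After sticking, I_f = I_p + m R² = 0.1217 + (0.225)(0.734/2)² = 0.1520 kg·m².
ω_f = L_i / I_f = 0.6812 / 0.1520 = 4.483 rad/s.

|ω_f| ≈ 4.48 rad/s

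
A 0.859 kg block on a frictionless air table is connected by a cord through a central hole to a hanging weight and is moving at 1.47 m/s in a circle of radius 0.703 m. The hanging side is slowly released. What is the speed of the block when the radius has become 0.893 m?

The only horizontal force on the mass is along the cord (radial), so it exerts no torque about the hole and angular momentum m v r is conserved.
v₂ = v₁ r₁ / r₂ = (1.47)(0.703) / (0.893) = 1.157 m/s.

v₂ ≈ 1.16 m/s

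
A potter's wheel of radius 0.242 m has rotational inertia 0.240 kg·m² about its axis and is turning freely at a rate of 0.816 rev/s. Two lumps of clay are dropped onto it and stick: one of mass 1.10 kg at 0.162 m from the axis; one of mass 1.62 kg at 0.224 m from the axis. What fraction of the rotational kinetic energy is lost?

fraction ≈ 0.315

No external torque acts about the axis; L_before = L_after.
Added inertia Σmr² = (1.10)(0.162)² + (1.62)(0.224)² = 0.1102 kg·m²; I_f = 0.2400 + 0.1102 = 0.3502 kg·m².
ω_f = I_p ω_i / I_f = (0.2400)(0.816) / 0.3502 = 0.5593 rev/s.
KE_i = ½(0.2400)(5.127 rad/s)² = 3.154 J; KE_f = ½(0.3502)(3.514)² = 2.162 J.
Fraction lost = 0.3146.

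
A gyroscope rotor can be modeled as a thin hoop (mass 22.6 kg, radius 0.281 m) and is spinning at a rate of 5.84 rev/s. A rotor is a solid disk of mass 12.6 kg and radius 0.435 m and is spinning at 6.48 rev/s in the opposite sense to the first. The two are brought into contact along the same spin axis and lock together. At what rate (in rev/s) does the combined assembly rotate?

|ω_f| ≈ 0.906 rev/s

No external torque acts about the common axis, so total angular momentum is conserved.
Moments of inertia: I_A = (22.6)(0.281)² = 1.785 kg·m²; I_B = ½(12.6)(0.435)² = 1.192 kg·m².
Taking A's sense as positive: L = (1.785)(5.84) − (1.192)(6.48) = 2.697 kg·m²·rev/s.
Combined I = 1.785 + 1.192 = 2.977 kg·m².
ω_f = L / I = 2.697 / 2.977 = 0.9059 rev/s.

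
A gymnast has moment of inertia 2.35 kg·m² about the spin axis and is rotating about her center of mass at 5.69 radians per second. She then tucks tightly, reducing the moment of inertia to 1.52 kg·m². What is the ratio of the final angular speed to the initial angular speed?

ω₂/ω₁ ≈ 1.55

No external torque acts about the spin axis, so angular momentum is conserved.
ω₂/ω₁ = I₁/I₂ = 2.350 / 1.520 = 1.546.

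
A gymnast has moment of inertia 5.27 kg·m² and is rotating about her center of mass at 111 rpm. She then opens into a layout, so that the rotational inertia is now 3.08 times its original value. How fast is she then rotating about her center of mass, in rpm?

Angular momentum about the spin axis is conserved since the torque about it is zero.
I₂ = 3.08 × 5.27 = 16.23 kg·m².
ω₂ = I₁ω₁ / I₂ = (5.270)(111 rpm) / (16.23) = 36.04 rpm.

ω₂ ≈ 36.0 rpm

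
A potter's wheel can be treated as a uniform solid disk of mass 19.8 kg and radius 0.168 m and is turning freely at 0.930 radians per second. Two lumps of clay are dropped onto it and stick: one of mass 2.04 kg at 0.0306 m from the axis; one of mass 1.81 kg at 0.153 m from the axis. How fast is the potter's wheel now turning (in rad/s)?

ω_f ≈ 0.803 rad/s

No external torque acts about the axis; L_before = L_after.
I_p = ½(19.8)(0.168)² = 0.2794 kg·m².
Added inertia Σmr² = (2.04)(0.0306)² + (1.81)(0.153)² = 0.04428 kg·m²; I_f = 0.2794 + 0.04428 = 0.3237 kg·m².
ω_f = I_p ω_i / I_f = (0.2794)(0.930) / 0.3237 = 0.8028 rad/s.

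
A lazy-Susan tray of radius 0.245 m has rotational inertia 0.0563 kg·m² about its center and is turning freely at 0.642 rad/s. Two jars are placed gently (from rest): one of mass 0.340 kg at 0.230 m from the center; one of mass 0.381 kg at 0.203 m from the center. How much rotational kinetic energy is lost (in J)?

The added mass arrives with no angular momentum about the center, and any external torque about the center is negligible, so the system's angular momentum is conserved.
Added inertia Σmr² = (0.340)(0.230)² + (0.381)(0.203)² = 0.03369 kg·m²; I_f = 0.05630 + 0.03369 = 0.08999 kg·m².
ω_f = I_p ω_i / I_f = (0.05630)(0.642) / 0.08999 = 0.4017 rad/s.
KE_i = ½(0.05630)(0.6420 rad/s)² = 0.01160 J; KE_f = ½(0.08999)(0.4017)² = 0.007259 J.

energy lost ≈ 0.00434 J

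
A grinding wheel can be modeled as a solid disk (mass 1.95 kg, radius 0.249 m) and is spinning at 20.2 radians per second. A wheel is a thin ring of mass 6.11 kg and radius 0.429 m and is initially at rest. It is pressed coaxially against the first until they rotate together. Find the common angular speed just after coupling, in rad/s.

|ω_f| ≈ 1.03 rad/s

No external torque acts about the common axis, so total angular momentum is conserved.
Moments of inertia: I_A = ½(1.95)(0.249)² = 0.06045 kg·m²; I_B = (6.11)(0.429)² = 1.124 kg·m².
Taking A's sense as positive: L = (0.06045)(20.2) = 1.221 kg·m²·rad/s.
Combined I = 0.06045 + 1.124 = 1.185 kg·m².
ω_f = L / I = 1.221 / 1.185 = 1.031 rad/s.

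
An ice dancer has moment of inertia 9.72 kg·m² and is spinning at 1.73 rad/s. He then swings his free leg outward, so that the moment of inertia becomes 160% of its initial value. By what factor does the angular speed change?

ω₂/ω₁ ≈ 0.625

No external torque acts about the spin axis, so angular momentum is conserved.
I₂ = 1.60 × 9.72 = 15.55 kg·m².
ω₂/ω₁ = I₁/I₂ = 9.720 / 15.55 = 0.6250.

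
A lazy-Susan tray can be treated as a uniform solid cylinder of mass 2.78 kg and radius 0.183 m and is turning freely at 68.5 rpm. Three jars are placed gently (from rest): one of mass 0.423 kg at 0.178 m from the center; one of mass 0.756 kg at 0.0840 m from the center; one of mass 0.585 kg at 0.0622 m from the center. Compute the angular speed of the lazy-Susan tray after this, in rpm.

The added mass arrives with no angular momentum about the center, and any external torque about the center is negligible, so the system's angular momentum is conserved.
I_p = ½(2.78)(0.183)² = 0.04655 kg·m².
Added inertia Σmr² = (0.423)(0.178)² + (0.756)(0.0840)² + (0.585)(0.0622)² = 0.02100 kg·m²; I_f = 0.04655 + 0.02100 = 0.06755 kg·m².
ω_f = I_p ω_i / I_f = (0.04655)(68.5) / 0.06755 = 47.20 rpm.

ω_f ≈ 47.2 rpm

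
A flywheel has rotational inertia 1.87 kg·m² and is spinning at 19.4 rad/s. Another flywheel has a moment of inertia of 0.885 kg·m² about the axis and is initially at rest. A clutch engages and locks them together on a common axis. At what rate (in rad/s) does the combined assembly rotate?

|ω_f| ≈ 13.2 rad/s

The coupling torques are internal; angular momentum about the shared axis is conserved.
Taking A's sense as positive: L = (1.870)(19.4) = 36.28 kg·m²·rad/s.
Combined I = 1.870 + 0.8850 = 2.755 kg·m².
ω_f = L / I = 36.28 / 2.755 = 13.17 rad/s.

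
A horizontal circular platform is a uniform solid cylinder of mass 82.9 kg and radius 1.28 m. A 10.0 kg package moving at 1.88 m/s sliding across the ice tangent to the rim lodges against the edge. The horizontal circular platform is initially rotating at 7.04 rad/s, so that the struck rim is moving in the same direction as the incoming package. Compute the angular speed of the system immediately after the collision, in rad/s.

|ω_f| ≈ 5.96 rad/s

The axle reaction passes through the central axle and exerts no torque about it; angular momentum about the central axle is conserved through the impact.
I_p = ½(82.9)(1.28)² = 67.91 kg·m². Taking the sense of the package's angular momentum as positive, L_{package} = m v R = (10.0)(1.88)(1.28) = 24.06 kg·m²/s.
L_i = +I_p ω_p + m v R = +(67.91)(7.04) + 24.06 = 502.2 kg·m²/s.
After sticking, I_f = I_p + m R² = 67.91 + (10.0)(1.28)² = 84.30 kg·m².
ω_f = L_i / I_f = 502.2 / 84.30 = 5.957 rad/s.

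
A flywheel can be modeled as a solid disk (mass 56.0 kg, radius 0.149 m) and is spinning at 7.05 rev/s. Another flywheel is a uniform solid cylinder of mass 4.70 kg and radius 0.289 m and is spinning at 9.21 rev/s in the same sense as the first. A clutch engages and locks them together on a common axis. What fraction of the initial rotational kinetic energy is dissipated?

fraction ≈ 0.0146

The coupling torques are internal; angular momentum about the shared axis is conserved.
Moments of inertia: I_A = ½(56.0)(0.149)² = 0.6216 kg·m²; I_B = ½(4.70)(0.289)² = 0.1963 kg·m².
Taking A's sense as positive: L = (0.6216)(7.05) + (0.1963)(9.21) = 6.190 kg·m²·rev/s.
Combined I = 0.6216 + 0.1963 = 0.8179 kg·m².
ω_f = L / I = 6.190 / 0.8179 = 7.568 rev/s.
KE_i = ½ΣIω² = 938.5 J; KE_f = ½(0.8179)(47.55)² = 924.8 J.
Fraction dissipated = (KE_i − KE_f)/KE_i = 0.01464.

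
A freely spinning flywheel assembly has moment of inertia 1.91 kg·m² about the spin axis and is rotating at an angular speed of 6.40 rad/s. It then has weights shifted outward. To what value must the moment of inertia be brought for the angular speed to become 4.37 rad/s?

With no external torque about the axis, L is conserved: I₁ω₁ = I₂ω₂.
I₂ = I₁ω₁ / ω₂ = (1.91)(6.40) / (4.37) = 2.797 kg·m².

I₂ ≈ 2.80 kg·m²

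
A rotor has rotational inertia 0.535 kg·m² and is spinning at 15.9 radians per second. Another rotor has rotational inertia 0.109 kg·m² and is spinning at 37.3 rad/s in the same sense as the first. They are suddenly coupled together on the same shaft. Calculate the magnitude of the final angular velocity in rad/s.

No external torque acts about the common axis, so total angular momentum is conserved.
Taking A's sense as positive: L = (0.5350)(15.9) + (0.1090)(37.3) = 12.57 kg·m²·rad/s.
Combined I = 0.5350 + 0.1090 = 0.6440 kg·m².
ω_f = L / I = 12.57 / 0.6440 = 19.52 rad/s.

|ω_f| ≈ 19.5 rad/s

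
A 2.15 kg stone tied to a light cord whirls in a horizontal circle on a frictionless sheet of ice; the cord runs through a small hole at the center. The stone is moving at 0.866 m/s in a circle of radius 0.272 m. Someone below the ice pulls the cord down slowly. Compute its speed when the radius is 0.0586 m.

v₂ ≈ 4.02 m/s

The only horizontal force on the mass is along the cord (radial), so it exerts no torque about the hole and angular momentum m v r is conserved.
v₂ = v₁ r₁ / r₂ = (0.866)(0.272) / (0.0586) = 4.020 m/s.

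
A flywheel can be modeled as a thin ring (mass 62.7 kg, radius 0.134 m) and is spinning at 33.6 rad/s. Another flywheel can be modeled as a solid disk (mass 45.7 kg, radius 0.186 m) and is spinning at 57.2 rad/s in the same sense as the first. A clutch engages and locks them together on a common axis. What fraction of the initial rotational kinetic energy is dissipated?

The coupling torques are internal; angular momentum about the shared axis is conserved.
Moments of inertia: I_A = (62.7)(0.134)² = 1.126 kg·m²; I_B = ½(45.7)(0.186)² = 0.7905 kg·m².
Taking A's sense as positive: L = (1.126)(33.6) + (0.7905)(57.2) = 83.05 kg·m²·rad/s.
Combined I = 1.126 + 0.7905 = 1.916 kg·m².
ω_f = L / I = 83.05 / 1.916 = 43.34 rad/s.
KE_i = ½ΣIω² = 1929 J; KE_f = ½(1.916)(43.34)² = 1799 J.
Fraction dissipated = (KE_i − KE_f)/KE_i = 0.06706.

fraction ≈ 0.0671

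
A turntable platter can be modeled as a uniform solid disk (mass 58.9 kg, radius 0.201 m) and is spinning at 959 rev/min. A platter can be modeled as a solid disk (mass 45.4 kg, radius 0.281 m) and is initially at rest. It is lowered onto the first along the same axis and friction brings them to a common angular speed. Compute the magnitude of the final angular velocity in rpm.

The coupling torques are internal; angular momentum about the shared axis is conserved.
Moments of inertia: I_A = ½(58.9)(0.201)² = 1.190 kg·m²; I_B = ½(45.4)(0.281)² = 1.792 kg·m².
Taking A's sense as positive: L = (1.190)(959) = 1141 kg·m²·rpm.
Combined I = 1.190 + 1.792 = 2.982 kg·m².
ω_f = L / I = 1141 / 2.982 = 382.6 rpm.

|ω_f| ≈ 383 rpm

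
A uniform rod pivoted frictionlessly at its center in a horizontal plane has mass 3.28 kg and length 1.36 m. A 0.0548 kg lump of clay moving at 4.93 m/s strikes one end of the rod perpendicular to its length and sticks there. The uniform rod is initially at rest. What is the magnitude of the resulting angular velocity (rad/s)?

|ω_f| ≈ 0.346 rad/s

The axle reaction passes through the pivot and exerts no torque about it; angular momentum about the pivot is conserved through the impact.
I_p = (1/12)(3.28)(1.36)² = 0.5056 kg·m². Taking the sense of the lump of clay's angular momentum as positive, L_{lump} = m v R = (0.0548)(4.93)(1.36/2) = 0.1837 kg·m²/s.
L_i = 0 + 0.1837 = 0.1837 kg·m²/s.
After sticking, I_f = I_p + m R² = 0.5056 + (0.0548)(1.36/2)² = 0.5309 kg·m².
ω_f = L_i / I_f = 0.1837 / 0.5309 = 0.3460 rad/s.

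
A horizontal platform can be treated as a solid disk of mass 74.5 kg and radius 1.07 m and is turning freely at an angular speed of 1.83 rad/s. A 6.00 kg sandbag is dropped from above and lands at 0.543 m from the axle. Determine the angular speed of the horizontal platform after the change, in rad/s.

No external torque acts about the axle; L_before = L_after.
I_p = ½(74.5)(1.07)² = 42.65 kg·m².
Added inertia Σmr² = (6.00)(0.543)² = 1.769 kg·m²; I_f = 42.65 + 1.769 = 44.42 kg·m².
ω_f = I_p ω_i / I_f = (42.65)(1.83) / 44.42 = 1.757 rad/s.

ω_f ≈ 1.76 rad/s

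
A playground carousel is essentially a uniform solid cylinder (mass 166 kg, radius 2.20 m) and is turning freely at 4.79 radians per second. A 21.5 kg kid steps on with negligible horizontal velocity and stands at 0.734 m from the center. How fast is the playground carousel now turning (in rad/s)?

ω_f ≈ 4.66 rad/s

No external torque acts about the center; L_before = L_after.
I_p = ½(166)(2.20)² = 401.7 kg·m².
Added inertia Σmr² = (21.5)(0.734)² = 11.58 kg·m²; I_f = 401.7 + 11.58 = 413.3 kg·m².
ω_f = I_p ω_i / I_f = (401.7)(4.79) / 413.3 = 4.656 rad/s.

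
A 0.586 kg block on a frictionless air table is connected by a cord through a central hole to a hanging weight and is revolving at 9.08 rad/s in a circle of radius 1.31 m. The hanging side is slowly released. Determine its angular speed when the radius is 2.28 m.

No torque about the axis ⇒ m r₁² ω₁ = m r₂² ω₂.
ω₂ = ω₁ (r₁/r₂)² = (9.08)(1.31/2.28)² = 2.997 rad/s.

ω₂ ≈ 3.00 rad/s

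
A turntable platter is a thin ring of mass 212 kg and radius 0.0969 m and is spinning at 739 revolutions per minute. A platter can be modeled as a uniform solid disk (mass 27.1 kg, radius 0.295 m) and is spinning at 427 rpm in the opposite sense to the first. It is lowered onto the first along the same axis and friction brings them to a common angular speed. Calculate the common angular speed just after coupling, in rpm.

No external torque acts about the common axis, so total angular momentum is conserved.
Moments of inertia: I_A = (212)(0.0969)² = 1.991 kg·m²; I_B = ½(27.1)(0.295)² = 1.179 kg·m².
Taking A's sense as positive: L = (1.991)(739) − (1.179)(427) = 967.5 kg·m²·rpm.
Combined I = 1.991 + 1.179 = 3.170 kg·m².
ω_f = L / I = 967.5 / 3.170 = 305.2 rpm.

|ω_f| ≈ 305 rpm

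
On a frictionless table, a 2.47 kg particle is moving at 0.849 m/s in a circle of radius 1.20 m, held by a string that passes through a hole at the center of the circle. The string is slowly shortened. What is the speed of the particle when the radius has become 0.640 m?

The only horizontal force on the mass is along the cord (radial), so it exerts no torque about the hole and angular momentum m v r is conserved.
v₂ = v₁ r₁ / r₂ = (0.849)(1.20) / (0.640) = 1.592 m/s.

v₂ ≈ 1.59 m/s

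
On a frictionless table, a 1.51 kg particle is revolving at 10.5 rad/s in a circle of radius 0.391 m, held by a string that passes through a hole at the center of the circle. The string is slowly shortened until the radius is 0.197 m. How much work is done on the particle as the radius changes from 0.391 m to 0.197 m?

No torque about the axis ⇒ m r₁² ω₁ = m r₂² ω₂.
ω₂ = ω₁ (r₁/r₂)² = (10.5)(0.391/0.197)² = 41.36 rad/s.
W = ΔKE = ½m(v₂² − v₁²) = 37.40 J.

W ≈ 37.4 J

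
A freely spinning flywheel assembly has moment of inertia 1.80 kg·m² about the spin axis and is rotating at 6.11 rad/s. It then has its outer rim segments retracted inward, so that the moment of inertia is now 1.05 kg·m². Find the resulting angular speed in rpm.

ω₂ ≈ 100 rpm

With no external torque about the axis, L is conserved: I₁ω₁ = I₂ω₂.
ω₂ = I₁ω₁ / I₂ = (1.800)(6.11 rad/s) / (1.050) = 10.47 rad/s = 100.0 rpm.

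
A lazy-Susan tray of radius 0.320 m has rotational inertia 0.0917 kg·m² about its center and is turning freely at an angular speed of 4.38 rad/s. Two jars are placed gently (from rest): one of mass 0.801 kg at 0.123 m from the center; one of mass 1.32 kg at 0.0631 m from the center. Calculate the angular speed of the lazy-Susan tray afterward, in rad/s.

The added mass arrives with no angular momentum about the center, and any external torque about the center is negligible, so the system's angular momentum is conserved.
Added inertia Σmr² = (0.801)(0.123)² + (1.32)(0.0631)² = 0.01737 kg·m²; I_f = 0.09170 + 0.01737 = 0.1091 kg·m².
ω_f = I_p ω_i / I_f = (0.09170)(4.38) / 0.1091 = 3.682 rad/s.

ω_f ≈ 3.68 rad/s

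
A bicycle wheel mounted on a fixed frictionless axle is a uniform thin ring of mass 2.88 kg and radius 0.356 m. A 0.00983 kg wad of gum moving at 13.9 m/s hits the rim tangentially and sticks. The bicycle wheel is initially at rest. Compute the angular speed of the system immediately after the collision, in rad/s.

The axle reaction passes through the axle and exerts no torque about it; angular momentum about the axle is conserved through the impact.
I_p = (2.88)(0.356)² = 0.3650 kg·m². Taking the sense of the wad of gum's angular momentum as positive, L_{wad} = m v R = (0.00983)(13.9)(0.356) = 0.04864 kg·m²/s.
L_i = 0 + 0.04864 = 0.04864 kg·m²/s.
After sticking, I_f = I_p + m R² = 0.3650 + (0.00983)(0.356)² = 0.3662 kg·m².
ω_f = L_i / I_f = 0.04864 / 0.3662 = 0.1328 rad/s.

|ω_f| ≈ 0.133 rad/s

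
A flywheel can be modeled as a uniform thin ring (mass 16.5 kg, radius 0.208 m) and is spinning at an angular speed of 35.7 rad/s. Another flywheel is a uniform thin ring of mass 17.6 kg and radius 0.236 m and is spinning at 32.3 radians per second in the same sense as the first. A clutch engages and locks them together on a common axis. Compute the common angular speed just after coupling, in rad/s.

|ω_f| ≈ 33.7 rad/s

The coupling torques are internal; angular momentum about the shared axis is conserved.
Moments of inertia: I_A = (16.5)(0.208)² = 0.7139 kg·m²; I_B = (17.6)(0.236)² = 0.9802 kg·m².
Taking A's sense as positive: L = (0.7139)(35.7) + (0.9802)(32.3) = 57.15 kg·m²·rad/s.
Combined I = 0.7139 + 0.9802 = 1.694 kg·m².
ω_f = L / I = 57.15 / 1.694 = 33.73 rad/s.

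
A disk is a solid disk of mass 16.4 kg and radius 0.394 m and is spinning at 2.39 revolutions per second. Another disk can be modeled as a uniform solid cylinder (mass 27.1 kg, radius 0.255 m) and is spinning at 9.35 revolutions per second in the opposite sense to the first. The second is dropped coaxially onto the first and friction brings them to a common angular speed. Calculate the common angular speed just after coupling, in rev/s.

The coupling torques are internal; angular momentum about the shared axis is conserved.
Moments of inertia: I_A = ½(16.4)(0.394)² = 1.273 kg·m²; I_B = ½(27.1)(0.255)² = 0.8811 kg·m².
Taking A's sense as positive: L = (1.273)(2.39) − (0.8811)(9.35) = -5.196 kg·m²·rev/s.
Combined I = 1.273 + 0.8811 = 2.154 kg·m².
ω_f = L / I = -5.196 / 2.154 = -2.412 rev/s.

|ω_f| ≈ 2.41 rev/s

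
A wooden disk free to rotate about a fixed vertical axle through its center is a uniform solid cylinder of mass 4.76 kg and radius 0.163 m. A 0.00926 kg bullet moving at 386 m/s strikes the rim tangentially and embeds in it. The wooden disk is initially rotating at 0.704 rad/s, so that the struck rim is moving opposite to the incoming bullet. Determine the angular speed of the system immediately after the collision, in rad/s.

|ω_f| ≈ 8.48 rad/s

The axle reaction passes through the axle and exerts no torque about it; angular momentum about the axle is conserved through the impact.
I_p = ½(4.76)(0.163)² = 0.06323 kg·m². Taking the sense of the bullet's angular momentum as positive, L_{bullet} = m v R = (0.00926)(386)(0.163) = 0.5826 kg·m²/s.
L_i = −I_p ω_p + m v R = −(0.06323)(0.704) + 0.5826 = 0.5381 kg·m²/s.
After sticking, I_f = I_p + m R² = 0.06323 + (0.00926)(0.163)² = 0.06348 kg·m².
ω_f = L_i / I_f = 0.5381 / 0.06348 = 8.477 rad/s.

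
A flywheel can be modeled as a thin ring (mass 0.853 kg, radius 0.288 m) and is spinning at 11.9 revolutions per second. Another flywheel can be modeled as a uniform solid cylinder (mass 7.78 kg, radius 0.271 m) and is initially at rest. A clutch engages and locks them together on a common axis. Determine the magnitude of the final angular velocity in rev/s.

|ω_f| ≈ 2.36 rev/s

The coupling torques are internal; angular momentum about the shared axis is conserved.
Moments of inertia: I_A = (0.853)(0.288)² = 0.07075 kg·m²; I_B = ½(7.78)(0.271)² = 0.2857 kg·m².
Taking A's sense as positive: L = (0.07075)(11.9) = 0.8419 kg·m²·rev/s.
Combined I = 0.07075 + 0.2857 = 0.3564 kg·m².
ω_f = L / I = 0.8419 / 0.3564 = 2.362 rev/s.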